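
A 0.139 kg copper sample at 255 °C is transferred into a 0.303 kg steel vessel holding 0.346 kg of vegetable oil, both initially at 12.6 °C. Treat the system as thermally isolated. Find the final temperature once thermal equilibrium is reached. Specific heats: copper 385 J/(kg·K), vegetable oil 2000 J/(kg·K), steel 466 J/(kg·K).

T_f ≈ 27.2 °C

Energy conservation, ΣQ = 0:
0.139×385×(T − 255) + 0.346×2000×(T − 12.6) + 0.303×466×(T − 12.6) = 0
(53.52 + 692 + 141.2) T = 53.52×255 + 692×12.6 + 141.2×12.6
T = 24145/886.71 ≈ 27.23 °C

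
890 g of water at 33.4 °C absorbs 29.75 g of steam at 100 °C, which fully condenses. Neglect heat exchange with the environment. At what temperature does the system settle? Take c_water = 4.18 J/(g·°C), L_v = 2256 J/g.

T_f ≈ 53.0 °C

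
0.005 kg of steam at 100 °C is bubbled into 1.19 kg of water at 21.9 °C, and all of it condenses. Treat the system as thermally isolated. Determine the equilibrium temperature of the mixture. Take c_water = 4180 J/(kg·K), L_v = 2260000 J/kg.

Heat gained plus heat lost sum to zero:
latent heat released on condensation: 0.005×2260000 = 11300; condensate cools 100→T: 0.005×4180×(T − 100) = 20.9(T − 100); original water: 4974.2(T − 21.9)
4995.1 T = 11300 + 2090 + 108935 = 122325
T ≈ 24.49 °C, under the boiling point, so the assumption holds.

T_f ≈ 24.5 °C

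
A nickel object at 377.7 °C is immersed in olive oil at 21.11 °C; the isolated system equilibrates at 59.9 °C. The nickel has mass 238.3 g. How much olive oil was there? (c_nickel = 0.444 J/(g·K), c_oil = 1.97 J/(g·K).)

m ≈ 440 g

Heat lost by the nickel = heat gained by the oil:
238.3·0.444·(377.7 − 59.9) = m·1.97·(59.9 − 21.11)
76.42 m = 33625  ⇒  m ≈ 440 g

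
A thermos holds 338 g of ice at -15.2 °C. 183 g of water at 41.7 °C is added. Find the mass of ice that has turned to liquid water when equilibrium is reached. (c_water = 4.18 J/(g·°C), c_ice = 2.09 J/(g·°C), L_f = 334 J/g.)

m_melted ≈ 63.4 g

Cooling the water to 0 °C releases 183×4.18×41.7 = 31898 J.
Warming the ice to 0 °C takes 338×2.09×15.2 = 10738 J, leaving 21160 J for melting.
To melt every bit of ice: 338×334 = 112892 J.
21160 J < 112892 J, so only part of the ice melts and the system sits at 0 °C.
m_melt = 21160 / L_f = 63.35 g.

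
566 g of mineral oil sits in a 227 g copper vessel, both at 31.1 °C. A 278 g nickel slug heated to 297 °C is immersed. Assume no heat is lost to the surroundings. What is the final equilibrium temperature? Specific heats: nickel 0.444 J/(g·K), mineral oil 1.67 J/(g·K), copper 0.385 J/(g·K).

T_f ≈ 59.5 °C

Energy conservation, ΣQ = 0:
278*0.444*(T − 297) + 566*1.67*(T − 31.1) + 227*0.385*(T − 31.1) = 0
123.43(T − 297) + 945.22(T − 31.1) + 87.39(T − 31.1) = 0
(123.43 + 945.22 + 87.39) T = 123.43*297 + 945.22*31.1 + 87.39*31.1
T = 68774/1156 ≈ 59.49 °C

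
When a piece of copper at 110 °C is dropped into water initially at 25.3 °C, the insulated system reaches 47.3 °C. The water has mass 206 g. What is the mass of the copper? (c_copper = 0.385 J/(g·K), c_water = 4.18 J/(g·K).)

m ≈ 785 g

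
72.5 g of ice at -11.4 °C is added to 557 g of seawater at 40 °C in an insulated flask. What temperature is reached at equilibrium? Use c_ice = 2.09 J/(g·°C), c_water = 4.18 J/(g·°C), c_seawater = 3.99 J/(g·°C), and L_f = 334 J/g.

Energy balance with sensible and latent terms:
warm ice to 0 °C: 72.5·2.09·(0 − (-11.4)) = 1727.4; latent heat to melt: 72.5·334 = 24215; meltwater 0→T: 72.5·4.18·T = 303.05 T; seawater cools: 557·3.99·(T − 40) = 2222.4(T − 40)
2525.5 T = 88897 − 25942 = 62955
T ≈ 24.93 °C. Since T > 0 °C, the all-ice-melts assumption holds.

T_f ≈ 24.9 °C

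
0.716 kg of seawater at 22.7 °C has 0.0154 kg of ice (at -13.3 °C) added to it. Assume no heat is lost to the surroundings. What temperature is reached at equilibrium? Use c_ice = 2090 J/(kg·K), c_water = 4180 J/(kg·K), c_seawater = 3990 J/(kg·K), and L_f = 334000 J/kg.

T_f ≈ 20.3 °C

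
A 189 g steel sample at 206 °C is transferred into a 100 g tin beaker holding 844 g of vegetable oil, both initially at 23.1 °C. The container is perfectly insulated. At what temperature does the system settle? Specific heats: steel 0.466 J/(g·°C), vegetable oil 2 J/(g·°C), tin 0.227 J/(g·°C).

Net heat exchanged in the isolated system is zero:
189×0.466×(T − 206) + 844×2×(T − 23.1) + 100×0.227×(T − 23.1) = 0
1798.8 T = 57660
T = 57660 / 1798.8 = 32.1 °C

T_f ≈ 32.1 °C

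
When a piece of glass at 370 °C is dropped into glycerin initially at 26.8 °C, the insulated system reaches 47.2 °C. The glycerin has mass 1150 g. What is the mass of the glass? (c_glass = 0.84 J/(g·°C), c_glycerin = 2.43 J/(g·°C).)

m ≈ 210 g

Conservation of energy gives ΣQ = 0:
m·0.84·(47.2 − 370) + 1150·2.43·(47.2 − 26.8) = 0
-271.15 m = -57008
m = -57008/-271.15 ≈ 210.2 g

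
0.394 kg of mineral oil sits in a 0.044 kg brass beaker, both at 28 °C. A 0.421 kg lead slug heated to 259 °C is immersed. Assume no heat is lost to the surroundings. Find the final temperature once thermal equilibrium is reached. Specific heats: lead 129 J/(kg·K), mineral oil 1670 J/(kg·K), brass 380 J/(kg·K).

T_f ≈ 45.2 °C

Setting the total heat transfer to zero:
0.421·129·(T − 259) + 0.394·1670·(T − 28) + 0.044·380·(T − 28) = 0
(54.31 + 657.98 + 16.72) T = 54.31·259 + 657.98·28 + 16.72·28
T ≈ 45.21 °C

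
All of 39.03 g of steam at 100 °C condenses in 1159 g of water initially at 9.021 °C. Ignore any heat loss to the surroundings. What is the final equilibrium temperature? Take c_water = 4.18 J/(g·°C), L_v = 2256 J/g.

Sum of m c ΔT and latent-heat terms is zero:
steam→water at 100 °C releases m L_v = 39.03·2256 = 88052
  condensed water 100 °C→T: 163.15(T − 100)
  original water: 4844.6(T − 9.021)
5007.8 T = 88052 + 16315 + 43703 = 148070
T ≈ 29.57 °C — below 100 °C, confirming all the steam condensed.

T_f ≈ 29.6 °C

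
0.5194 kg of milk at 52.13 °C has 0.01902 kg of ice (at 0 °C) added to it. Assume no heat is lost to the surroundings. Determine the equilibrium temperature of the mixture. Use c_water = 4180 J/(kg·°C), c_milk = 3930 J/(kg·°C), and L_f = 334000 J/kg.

Conservation of energy gives ΣQ = 0:
melt ice: 0.01902·334000 = 6352.7; warm the meltwater: 79.5 T; milk: 2041.2(T − 52.13)
2120.7 T = 106410 − 6352.7 = 100057
T ≈ 47.18 °C. Since T > 0 °C, the all-ice-melts assumption holds.

T_f ≈ 47.2 °C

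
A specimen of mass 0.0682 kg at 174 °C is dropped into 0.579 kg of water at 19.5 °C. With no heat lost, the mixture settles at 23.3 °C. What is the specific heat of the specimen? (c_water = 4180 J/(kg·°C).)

c ≈ 895 J/(kg·°C)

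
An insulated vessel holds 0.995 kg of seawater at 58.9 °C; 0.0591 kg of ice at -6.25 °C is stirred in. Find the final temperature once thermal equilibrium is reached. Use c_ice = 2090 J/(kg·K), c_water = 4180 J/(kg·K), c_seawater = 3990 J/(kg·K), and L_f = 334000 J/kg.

T_f ≈ 50.6 °C

Energy conservation, ΣQ = 0:
warm ice to 0 °C: 0.0591×2090×(0 − (-6.25)) = 771.99; latent heat to melt: 0.0591×334000 = 19739; warm the meltwater: 247.04 T; seawater: 3970.1(T − 58.9)
4217.1 T = 233836 − 20511 = 213325
T ≈ 50.59 °C — above 0 °C, consistent with complete melting.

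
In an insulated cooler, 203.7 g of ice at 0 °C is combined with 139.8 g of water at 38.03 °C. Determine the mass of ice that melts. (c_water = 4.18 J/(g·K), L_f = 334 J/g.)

m_melted ≈ 66.5 g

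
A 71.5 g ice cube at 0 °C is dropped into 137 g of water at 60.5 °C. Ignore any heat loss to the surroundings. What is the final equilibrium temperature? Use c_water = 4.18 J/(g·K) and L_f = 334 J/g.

Taking heat into each body as positive, Σ m c ΔT = 0:
fusion: m_ice L_f = 71.5·334 = 23881; meltwater 0→T: 71.5·4.18·T = 298.87 T; water cools: 137·4.18·(T − 60.5) = 572.66(T − 60.5)
871.53 T = 34646 − 23881 = 10765
T ≈ 12.35 °C (positive, so assuming full melt was valid).

T_f ≈ 12.4 °C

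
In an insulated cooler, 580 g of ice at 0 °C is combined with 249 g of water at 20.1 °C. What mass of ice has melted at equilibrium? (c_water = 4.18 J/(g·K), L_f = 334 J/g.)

Heat available from the water dropping to 0 °C: 249·4.18·20.1 = 20920 J.
Fully melting the ice requires m_ice L_f = 580·334 = 193720 J.
That's not enough to melt it all — equilibrium is at 0 °C with ice remaining.
m_melted·334 = 20920  ⇒  m_melted ≈ 62.64 g.

m_melted ≈ 62.6 g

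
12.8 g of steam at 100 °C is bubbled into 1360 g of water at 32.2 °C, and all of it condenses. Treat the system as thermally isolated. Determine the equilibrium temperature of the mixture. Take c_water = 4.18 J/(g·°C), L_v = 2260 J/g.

T_f ≈ 37.9 °C

Heat gained plus heat lost sum to zero:
latent heat released on condensation: 12.8×2260 = 28928; condensate cools 100→T: 12.8×4.18×(T − 100) = 53.5(T − 100); original water: 5684.8(T − 32.2)
5738.3 T = 28928 + 5350.4 + 183051 = 217329
T ≈ 37.87 °C (< 100 °C, so full condensation is consistent).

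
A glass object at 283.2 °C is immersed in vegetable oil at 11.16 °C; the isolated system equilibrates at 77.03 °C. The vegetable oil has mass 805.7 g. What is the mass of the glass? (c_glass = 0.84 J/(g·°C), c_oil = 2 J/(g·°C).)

m ≈ 613 g

|Q_glass| = |Q_oil|:
m×0.84×(283.2 − 77.03) = 805.7×2×(77.03 − 11.16)
173.18 m = 106143  ⇒  m ≈ 612.9 g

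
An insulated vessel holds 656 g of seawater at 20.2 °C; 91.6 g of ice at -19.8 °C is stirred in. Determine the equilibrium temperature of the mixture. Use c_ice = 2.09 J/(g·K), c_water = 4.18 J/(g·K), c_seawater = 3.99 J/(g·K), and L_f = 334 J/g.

T_f ≈ 6.2 °C

Setting the total heat transfer to zero:
ice -19.8→0 °C: 91.6×2.09×19.8 = 3790.6; fusion: m_ice L_f = 91.6×334 = 30594; meltwater 0→T: 91.6×4.18×T = 382.89 T; seawater: 2617.4(T − 20.2)
3000.3 T = 52872 − 34385 = 18487
T ≈ 6.16 °C. Since T > 0 °C, the all-ice-melts assumption holds.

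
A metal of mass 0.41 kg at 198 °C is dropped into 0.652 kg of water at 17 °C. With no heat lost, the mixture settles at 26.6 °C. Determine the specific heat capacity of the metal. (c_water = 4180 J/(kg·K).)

Setting the total heat transfer to zero:
0.41×c×(26.6 − 198) + 0.652×4180×(26.6 − 17) = 0
-70.27 c = -26163
c = -26163/-70.27 ≈ 372.3 J/(kg·K)

c ≈ 372 J/(kg·K)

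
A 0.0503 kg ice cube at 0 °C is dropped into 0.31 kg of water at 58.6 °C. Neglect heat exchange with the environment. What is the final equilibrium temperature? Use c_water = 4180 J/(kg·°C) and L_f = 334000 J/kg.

T_f ≈ 39.3 °C

Taking heat into each body as positive, Σ m c ΔT = 0:
melt ice: 0.0503·334000 = 16800; warm the meltwater: 210.25 T; water cools: 0.31·4180·(T − 58.6) = 1295.8(T − 58.6)
1506.1 T = 75934 − 16800 = 59134
T ≈ 39.26 °C. Since T > 0 °C, the all-ice-melts assumption holds.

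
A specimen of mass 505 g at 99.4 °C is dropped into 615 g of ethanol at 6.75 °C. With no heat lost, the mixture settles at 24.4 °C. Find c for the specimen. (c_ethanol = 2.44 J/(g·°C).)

Heat gained plus heat lost sum to zero:
505·c·(24.4 − 99.4) + 615·2.44·(24.4 − 6.75) = 0
-37875 c = -26486
c = -26486/-37875 ≈ 0.6993 J/(g·°C)

c ≈ 0.699 J/(g·°C)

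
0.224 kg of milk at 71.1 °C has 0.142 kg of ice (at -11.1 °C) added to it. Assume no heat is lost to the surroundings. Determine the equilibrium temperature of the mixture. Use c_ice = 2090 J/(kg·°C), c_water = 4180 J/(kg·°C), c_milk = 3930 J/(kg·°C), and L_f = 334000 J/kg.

T_f ≈ 8.1 °C

Energy conservation, ΣQ = 0:
ice -11.1→0 °C: 0.142×2090×11.1 = 3294.3
  melt ice: 0.142×334000 = 47428
  meltwater 0→T: 0.142×4180×T = 593.56 T
  milk cools: 0.224×3930×(T − 71.1) = 880.32(T − 71.1)
1473.9 T = 62591 − 50722 = 11868
T ≈ 8.05 °C (positive, so assuming full melt was valid).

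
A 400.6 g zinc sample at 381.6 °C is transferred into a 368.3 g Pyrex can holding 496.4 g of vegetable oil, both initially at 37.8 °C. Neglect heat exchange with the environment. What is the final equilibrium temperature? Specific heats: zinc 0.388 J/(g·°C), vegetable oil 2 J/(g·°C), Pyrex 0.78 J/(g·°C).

T_f ≈ 75.0 °C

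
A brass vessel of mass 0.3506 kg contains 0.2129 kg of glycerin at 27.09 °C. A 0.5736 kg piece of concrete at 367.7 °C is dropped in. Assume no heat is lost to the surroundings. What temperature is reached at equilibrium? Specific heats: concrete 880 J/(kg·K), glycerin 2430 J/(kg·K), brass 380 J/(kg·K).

Energy conservation, ΣQ = 0:
0.5736·880·(T − 367.7) + 0.2129·2430·(T − 27.09) + 0.3506·380·(T − 27.09) = 0
(504.77 + 517.35 + 133.23) T = 504.77·367.7 + 517.35·27.09 + 133.23·27.09
T = 203227 / 1155.3 = 176 °C

T_f ≈ 175.9 °C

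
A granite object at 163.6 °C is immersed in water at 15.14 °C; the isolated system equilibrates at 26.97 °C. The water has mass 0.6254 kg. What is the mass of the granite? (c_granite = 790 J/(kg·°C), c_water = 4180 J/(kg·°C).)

Heat lost by the granite = heat gained by the water:
m×790×(163.6 − 26.97) = 0.6254×4180×(26.97 − 15.14)
107938 m = 30926  ⇒  m ≈ 0.2865 kg

m ≈ 0.287 kg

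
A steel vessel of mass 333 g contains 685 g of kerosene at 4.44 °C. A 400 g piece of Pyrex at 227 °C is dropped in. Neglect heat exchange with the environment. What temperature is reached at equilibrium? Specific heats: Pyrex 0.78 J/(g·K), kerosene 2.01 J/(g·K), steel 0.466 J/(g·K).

T_f ≈ 42.1 °C

Energy conservation, ΣQ = 0:
400*0.78*(T − 227) + 685*2.01*(T − 4.44) + 333*0.466*(T − 4.44) = 0
312(T − 227) + 1376.8(T − 4.44) + 155.18(T − 4.44) = 0
1844 T = 77626
T = 77626/1844 ≈ 42.10 °C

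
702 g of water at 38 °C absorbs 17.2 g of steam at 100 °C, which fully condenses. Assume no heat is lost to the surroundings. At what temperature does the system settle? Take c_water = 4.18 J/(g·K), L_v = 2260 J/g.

T_f ≈ 52.4 °C

Energy conservation, ΣQ = 0:
latent heat released on condensation: 17.2·2260 = 38872; condensed water 100 °C→T: 71.9(T − 100); water warms: 702·4.18·(T − 38) = 2934.4(T − 38)
3006.3 T = 38872 + 7189.6 + 111506 = 157567
T ≈ 52.41 °C, under the boiling point, so the assumption holds.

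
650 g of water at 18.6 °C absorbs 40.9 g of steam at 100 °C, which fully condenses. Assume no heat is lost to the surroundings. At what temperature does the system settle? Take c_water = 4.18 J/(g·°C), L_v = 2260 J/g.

T_f ≈ 55.4 °C

Setting the total heat transfer to zero:
steam→water at 100 °C releases m L_v = 40.9×2260 = 92434; condensed water 100 °C→T: 170.96(T − 100); water warms: 650×4.18×(T − 18.6) = 2717(T − 18.6)
2888 T = 92434 + 17096 + 50536 = 160066
T ≈ 55.43 °C (< 100 °C, so full condensation is consistent).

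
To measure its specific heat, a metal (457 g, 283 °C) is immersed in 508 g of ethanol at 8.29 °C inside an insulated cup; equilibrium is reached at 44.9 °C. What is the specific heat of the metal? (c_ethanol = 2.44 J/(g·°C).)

Taking heat into each body as positive, Σ m c ΔT = 0:
457·c·(44.9 − 283) + 508·2.44·(44.9 − 8.29) = 0
-108812 c = -45379
c = -45379/-108812 ≈ 0.417 J/(g·°C)

c ≈ 0.417 J/(g·°C)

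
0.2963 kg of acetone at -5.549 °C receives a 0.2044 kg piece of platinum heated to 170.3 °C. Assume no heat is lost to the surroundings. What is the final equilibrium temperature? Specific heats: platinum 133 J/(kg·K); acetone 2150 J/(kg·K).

Let T be the final temperature. ΣQ_i = 0:
0.2044×133×(T − 170.3) + 0.2963×2150×(T − (-5.549)) = 0
(27.19 + 637.05) T = 27.19×170.3 + 637.05×(-5.549)
T = 1094.7 / 664.23 = 1.65 °C

T_f ≈ 1.6 °C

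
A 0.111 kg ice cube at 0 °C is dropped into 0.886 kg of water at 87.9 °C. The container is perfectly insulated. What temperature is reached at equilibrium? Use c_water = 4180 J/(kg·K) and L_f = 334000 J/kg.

Taking heat into each body as positive, Σ m c ΔT = 0:
fusion: m_ice L_f = 0.111·334000 = 37074
  warm the meltwater: 463.98 T
  water cools: 0.886·4180·(T − 87.9) = 3703.5(T − 87.9)
4167.5 T = 325536 − 37074 = 288462
T ≈ 69.22 °C. Since T > 0 °C, the all-ice-melts assumption holds.

T_f ≈ 69.2 °C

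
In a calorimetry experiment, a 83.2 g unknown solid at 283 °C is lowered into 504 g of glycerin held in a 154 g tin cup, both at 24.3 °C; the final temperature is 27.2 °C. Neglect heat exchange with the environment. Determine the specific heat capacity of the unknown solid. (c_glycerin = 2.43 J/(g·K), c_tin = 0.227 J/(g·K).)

Heat gained plus heat lost sum to zero:
83.2×c×(27.2 − 283) + 504×2.43×(27.2 − 24.3) + 154×0.227×(27.2 − 24.3) = 0
-21283 c = -3653.1
c = -3653.1/-21283 ≈ 0.1716 J/(g·K)

c ≈ 0.172 J/(g·K)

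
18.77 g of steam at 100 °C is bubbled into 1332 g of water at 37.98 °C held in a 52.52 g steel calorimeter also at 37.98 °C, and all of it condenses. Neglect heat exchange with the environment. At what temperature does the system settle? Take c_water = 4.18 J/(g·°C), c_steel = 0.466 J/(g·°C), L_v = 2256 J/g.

Sum of m c ΔT and latent-heat terms is zero:
latent heat released on condensation: 18.77×2256 = 42345; condensed water 100 °C→T: 78.46(T − 100); water warms: 1332×4.18×(T − 37.98) = 5567.8(T − 37.98); steel cup: 52.52×0.466×(T − 37.98) = 24.47(T − 37.98)
5670.7 T = 42345 + 7845.9 + 212393 = 262584
T ≈ 46.31 °C — below 100 °C, confirming all the steam condensed.

T_f ≈ 46.3 °C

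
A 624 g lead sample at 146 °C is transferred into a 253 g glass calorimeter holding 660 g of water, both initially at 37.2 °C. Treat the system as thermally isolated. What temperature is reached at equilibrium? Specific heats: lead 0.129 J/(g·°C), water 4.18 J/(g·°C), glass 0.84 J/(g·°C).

Setting the total heat transfer to zero:
624*0.129*(T − 146) + 660*4.18*(T − 37.2) + 253*0.84*(T − 37.2) = 0
80.5(T − 146) + 2758.8(T − 37.2) + 212.52(T − 37.2) = 0
(80.5 + 2758.8 + 212.52) T = 80.5*146 + 2758.8*37.2 + 212.52*37.2
T = 122286 / 3051.8 = 40.1 °C

T_f ≈ 40.1 °C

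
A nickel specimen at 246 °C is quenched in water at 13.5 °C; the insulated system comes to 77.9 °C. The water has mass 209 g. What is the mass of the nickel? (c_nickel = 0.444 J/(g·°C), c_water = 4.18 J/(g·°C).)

m ≈ 754 g

Heat lost by the nickel = heat gained by the water:
m×0.444×(246 − 77.9) = 209×4.18×(77.9 − 13.5)
74.64 m = 56261  ⇒  m ≈ 753.8 g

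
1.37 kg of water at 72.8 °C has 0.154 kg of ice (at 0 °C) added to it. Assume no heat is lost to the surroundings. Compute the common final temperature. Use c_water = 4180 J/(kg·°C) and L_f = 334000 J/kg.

T_f ≈ 57.4 °C

Conservation of energy gives ΣQ = 0:
latent heat to melt: 0.154·334000 = 51436; warm the meltwater: 643.72 T; water cools: 1.37·4180·(T − 72.8) = 5726.6(T − 72.8)
6370.3 T = 416896 − 51436 = 365460
T ≈ 57.37 °C — above 0 °C, consistent with complete melting.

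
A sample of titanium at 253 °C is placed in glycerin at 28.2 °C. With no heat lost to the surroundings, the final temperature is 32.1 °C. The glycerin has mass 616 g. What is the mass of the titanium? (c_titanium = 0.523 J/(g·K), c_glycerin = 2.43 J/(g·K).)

|Q_titanium| = |Q_glycerin|:
m·0.523·(253 − 32.1) = 616·2.43·(32.1 − 28.2)
115.53 m = 5837.8  ⇒  m ≈ 50.53 g

m ≈ 50.5 g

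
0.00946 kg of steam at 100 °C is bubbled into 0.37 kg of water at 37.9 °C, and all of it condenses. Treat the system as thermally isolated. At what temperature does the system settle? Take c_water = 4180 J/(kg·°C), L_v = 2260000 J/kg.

T_f ≈ 52.9 °C

Setting the total heat transfer to zero:
condense steam: −0.00946·2260000 = −21380
  condensate cools 100→T: 0.00946·4180·(T − 100) = 39.54(T − 100)
  original water: 1546.6(T − 37.9)
1586.1 T = 21380 + 3954.3 + 58616 = 83950
T ≈ 52.93 °C — below 100 °C, confirming all the steam condensed.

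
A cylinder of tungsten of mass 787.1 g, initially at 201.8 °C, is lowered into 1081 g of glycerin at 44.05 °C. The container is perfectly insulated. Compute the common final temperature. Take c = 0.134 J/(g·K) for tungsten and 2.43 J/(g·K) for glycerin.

T_f ≈ 50.1 °C

Heat lost by the tungsten equals heat gained by the glycerin:
787.1·0.134·(201.8 − T) = 1081·2.43·(T − 44.05)
105.47(201.8 − T) = 2626.8(T − 44.05)
2732.3 T = 136996  ⇒  T ≈ 50.14 °C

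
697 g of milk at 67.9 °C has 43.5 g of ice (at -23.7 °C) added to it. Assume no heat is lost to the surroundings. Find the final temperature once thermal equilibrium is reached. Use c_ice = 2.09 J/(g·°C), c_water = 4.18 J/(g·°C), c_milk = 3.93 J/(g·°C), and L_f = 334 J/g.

Sum of m c ΔT and latent-heat terms is zero:
warm ice to 0 °C: 43.5×2.09×(0 − (-23.7)) = 2154.7; melt ice: 43.5×334 = 14529; meltwater 0→T: 43.5×4.18×T = 181.83 T; milk: 2739.2(T − 67.9)
2921 T = 185992 − 16684 = 169309
T ≈ 57.96 °C — above 0 °C, consistent with complete melting.

T_f ≈ 58.0 °C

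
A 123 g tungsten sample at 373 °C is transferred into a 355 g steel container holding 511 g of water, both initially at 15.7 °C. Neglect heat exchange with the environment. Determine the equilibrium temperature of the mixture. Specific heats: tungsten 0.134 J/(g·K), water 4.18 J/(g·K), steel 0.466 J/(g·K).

T_f ≈ 18.2 °C

Energy conservation, ΣQ = 0:
123×0.134×(T − 373) + 511×4.18×(T − 15.7) + 355×0.466×(T − 15.7) = 0
16.48(T − 373) + 2136(T − 15.7) + 165.43(T − 15.7) = 0
2317.9 T = 42280
T = 42280 / 2317.9 = 18.2 °C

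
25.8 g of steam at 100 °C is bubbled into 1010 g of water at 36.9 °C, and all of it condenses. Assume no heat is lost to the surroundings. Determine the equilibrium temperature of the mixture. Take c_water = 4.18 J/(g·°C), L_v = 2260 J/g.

T_f ≈ 51.9 °C

Sum of m c ΔT and latent-heat terms is zero:
steam→water at 100 °C releases m L_v = 25.8·2260 = 58308
  condensate cools 100→T: 25.8·4.18·(T − 100) = 107.84(T − 100)
  water warms: 1010·4.18·(T − 36.9) = 4221.8(T − 36.9)
4329.6 T = 58308 + 10784 + 155784 = 224877
T ≈ 51.94 °C, under the boiling point, so the assumption holds.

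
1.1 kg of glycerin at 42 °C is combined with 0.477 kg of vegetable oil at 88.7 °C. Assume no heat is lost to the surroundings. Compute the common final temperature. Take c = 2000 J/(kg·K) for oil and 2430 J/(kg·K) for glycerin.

T_f ≈ 54.3 °C

Heat lost by the oil equals heat gained by the glycerin:
0.477·2000·(88.7 − T) = 1.1·2430·(T − 42)
954(88.7 − T) = 2673(T − 42)
3627 T = 196886  ⇒  T ≈ 54.28 °C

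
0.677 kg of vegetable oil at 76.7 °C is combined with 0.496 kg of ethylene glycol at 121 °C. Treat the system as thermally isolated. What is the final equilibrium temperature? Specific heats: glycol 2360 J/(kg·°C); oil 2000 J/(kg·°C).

T_f ≈ 97.2 °C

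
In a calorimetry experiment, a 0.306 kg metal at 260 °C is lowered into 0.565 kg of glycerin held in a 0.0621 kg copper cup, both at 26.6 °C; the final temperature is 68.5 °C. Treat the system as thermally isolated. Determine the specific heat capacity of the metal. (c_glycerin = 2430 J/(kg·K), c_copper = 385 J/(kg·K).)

Conservation of energy gives ΣQ = 0:
0.306×c×(68.5 − 260) + 0.565×2430×(68.5 − 26.6) + 0.0621×385×(68.5 − 26.6) = 0
-58.6 c = -58528
c = -58528/-58.6 ≈ 998.8 J/(kg·K)

c ≈ 999 J/(kg·K)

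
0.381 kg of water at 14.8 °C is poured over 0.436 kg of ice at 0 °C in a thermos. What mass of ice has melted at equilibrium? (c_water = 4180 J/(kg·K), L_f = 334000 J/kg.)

m_melted ≈ 0.0706 kg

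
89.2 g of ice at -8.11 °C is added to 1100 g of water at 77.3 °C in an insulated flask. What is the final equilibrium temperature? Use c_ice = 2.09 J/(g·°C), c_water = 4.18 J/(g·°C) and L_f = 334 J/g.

T_f ≈ 65.2 °C

Sum of m c ΔT and latent-heat terms is zero:
warm ice to 0 °C: 89.2·2.09·(0 − (-8.11)) = 1511.9; fusion: m_ice L_f = 89.2·334 = 29793; warm the meltwater: 372.86 T; water: 4598(T − 77.3)
4970.9 T = 355425 − 31305 = 324121
T ≈ 65.20 °C (positive, so assuming full melt was valid).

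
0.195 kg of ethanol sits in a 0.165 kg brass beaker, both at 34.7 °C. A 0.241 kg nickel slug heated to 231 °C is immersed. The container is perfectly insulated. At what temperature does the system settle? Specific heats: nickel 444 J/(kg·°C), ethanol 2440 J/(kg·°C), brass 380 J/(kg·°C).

Net heat exchanged in the isolated system is zero:
0.241·444·(T − 231) + 0.195·2440·(T − 34.7) + 0.165·380·(T − 34.7) = 0
(107 + 475.8 + 62.7) T = 107·231 + 475.8·34.7 + 62.7·34.7
T = 43404 / 645.5 = 67.2 °C

T_f ≈ 67.2 °C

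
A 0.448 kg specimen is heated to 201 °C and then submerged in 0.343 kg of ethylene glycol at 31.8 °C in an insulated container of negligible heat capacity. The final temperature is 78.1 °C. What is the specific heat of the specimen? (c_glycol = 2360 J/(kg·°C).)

c ≈ 681 J/(kg·°C)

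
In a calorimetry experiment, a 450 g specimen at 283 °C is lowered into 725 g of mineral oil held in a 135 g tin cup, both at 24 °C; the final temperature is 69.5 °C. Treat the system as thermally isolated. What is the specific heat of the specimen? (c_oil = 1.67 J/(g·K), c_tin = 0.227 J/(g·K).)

Heat gained plus heat lost sum to zero:
450×c×(69.5 − 283) + 725×1.67×(69.5 − 24) + 135×0.227×(69.5 − 24) = 0
-96075 c = -56483
c = -56483/-96075 ≈ 0.5879 J/(g·K)

c ≈ 0.588 J/(g·K)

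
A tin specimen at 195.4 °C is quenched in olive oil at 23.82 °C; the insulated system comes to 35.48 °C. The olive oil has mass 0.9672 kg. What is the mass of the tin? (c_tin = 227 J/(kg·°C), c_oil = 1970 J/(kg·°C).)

Heat lost by the tin = heat gained by the oil:
m×227×(195.4 − 35.48) = 0.9672×1970×(35.48 − 23.82)
36302 m = 22217  ⇒  m ≈ 0.612 kg

m ≈ 0.612 kg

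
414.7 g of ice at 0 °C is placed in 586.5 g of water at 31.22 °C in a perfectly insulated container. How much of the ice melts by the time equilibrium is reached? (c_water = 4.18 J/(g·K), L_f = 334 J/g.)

m_melted ≈ 229 g

Heat available from the water dropping to 0 °C: 586.5·4.18·31.22 = 76538 J.
To melt every bit of ice: 414.7·334 = 138510 J.
That's not enough to melt it all — equilibrium is at 0 °C with ice remaining.
m_melted·334 = 76538  ⇒  m_melted ≈ 229.2 g.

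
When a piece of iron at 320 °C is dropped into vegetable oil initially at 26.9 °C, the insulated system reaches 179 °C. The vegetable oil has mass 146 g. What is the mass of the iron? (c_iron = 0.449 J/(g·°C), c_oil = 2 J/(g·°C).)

m ≈ 702 g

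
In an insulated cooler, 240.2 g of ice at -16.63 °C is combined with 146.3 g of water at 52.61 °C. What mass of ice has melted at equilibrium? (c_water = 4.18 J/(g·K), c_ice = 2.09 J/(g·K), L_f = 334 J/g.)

m_melted ≈ 71.3 g

Cooling the water to 0 °C releases 146.3×4.18×52.61 = 32173 J.
Of that, 240.2×2.09×16.63 = 8348.6 J goes to bring the ice to 0 °C, leaving 23824 J.
Fully melting the ice requires m_ice L_f = 240.2×334 = 80227 J.
That's not enough to melt it all — equilibrium is at 0 °C with ice remaining.
m_melt = 23824 / L_f = 71.33 g.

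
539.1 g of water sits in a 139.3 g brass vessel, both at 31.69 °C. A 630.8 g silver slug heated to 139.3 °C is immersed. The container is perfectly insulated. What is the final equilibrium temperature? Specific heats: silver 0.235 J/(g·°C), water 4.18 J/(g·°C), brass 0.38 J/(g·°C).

Conservation of energy gives ΣQ = 0:
630.8*0.235*(T − 139.3) + 539.1*4.18*(T − 31.69) + 139.3*0.38*(T − 31.69) = 0
148.24(T − 139.3) + 2253.4(T − 31.69) + 52.93(T − 31.69) = 0
(148.24 + 2253.4 + 52.93) T = 148.24*139.3 + 2253.4*31.69 + 52.93*31.69
T = 93738/2454.6 ≈ 38.19 °C

T_f ≈ 38.2 °C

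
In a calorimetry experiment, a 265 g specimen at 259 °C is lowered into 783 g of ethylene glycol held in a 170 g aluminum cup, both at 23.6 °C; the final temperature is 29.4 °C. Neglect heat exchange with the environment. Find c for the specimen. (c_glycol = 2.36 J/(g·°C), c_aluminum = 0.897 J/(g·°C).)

Taking heat into each body as positive, Σ m c ΔT = 0:
265×c×(29.4 − 259) + 783×2.36×(29.4 − 23.6) + 170×0.897×(29.4 − 23.6) = 0
-60844 c = -11602
c = -11602/-60844 ≈ 0.1907 J/(g·°C)

c ≈ 0.191 J/(g·°C)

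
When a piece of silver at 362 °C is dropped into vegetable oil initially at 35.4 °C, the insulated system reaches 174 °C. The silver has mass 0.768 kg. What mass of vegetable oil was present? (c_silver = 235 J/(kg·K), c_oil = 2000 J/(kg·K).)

|Q_silver| = |Q_oil|:
0.768·235·(362 − 174) = m·2000·(174 − 35.4)
277200 m = 33930  ⇒  m ≈ 0.1224 kg

m ≈ 0.122 kg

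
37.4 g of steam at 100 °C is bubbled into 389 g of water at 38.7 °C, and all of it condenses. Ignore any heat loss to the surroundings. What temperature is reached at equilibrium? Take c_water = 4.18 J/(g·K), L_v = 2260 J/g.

T_f ≈ 91.5 °C

Taking heat into each body as positive, Σ m c ΔT = 0:
condense steam: −37.4·2260 = −84524; condensate cools 100→T: 37.4·4.18·(T − 100) = 156.33(T − 100); original water: 1626(T − 38.7)
1782.4 T = 84524 + 15633 + 62927 = 163084
T ≈ 91.50 °C — below 100 °C, confirming all the steam condensed.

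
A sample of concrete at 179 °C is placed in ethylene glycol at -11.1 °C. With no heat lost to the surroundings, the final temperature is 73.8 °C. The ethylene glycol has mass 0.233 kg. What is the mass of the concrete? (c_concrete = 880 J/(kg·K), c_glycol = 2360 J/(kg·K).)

Heat lost by the concrete = heat gained by the glycol:
m·880·(179 − 73.8) = 0.233·2360·(73.8 − (-11.1))
92576 m = 46685  ⇒  m ≈ 0.5043 kg

m ≈ 0.504 kg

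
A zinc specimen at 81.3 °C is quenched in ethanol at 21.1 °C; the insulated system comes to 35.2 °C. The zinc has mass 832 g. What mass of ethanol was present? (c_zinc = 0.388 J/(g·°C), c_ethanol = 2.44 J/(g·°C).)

m ≈ 433 g

Energy conservation, ΣQ = 0:
832×0.388×(35.2 − 81.3) + m×2.44×(35.2 − 21.1) = 0
34.4 m = 14882
m = 14882/34.4 ≈ 432.6 g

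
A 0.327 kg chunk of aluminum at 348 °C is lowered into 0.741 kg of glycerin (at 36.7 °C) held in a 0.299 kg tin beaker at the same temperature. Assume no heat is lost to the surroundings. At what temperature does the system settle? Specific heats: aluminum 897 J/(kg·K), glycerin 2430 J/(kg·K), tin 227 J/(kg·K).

Energy conservation, ΣQ = 0:
0.327·897·(T − 348) + 0.741·2430·(T − 36.7) + 0.299·227·(T − 36.7) = 0
293.32(T − 348) + 1800.6(T − 36.7) + 67.87(T − 36.7) = 0
(293.32 + 1800.6 + 67.87) T = 293.32·348 + 1800.6·36.7 + 67.87·36.7
T = 170649 / 2161.8 = 78.9 °C

T_f ≈ 78.9 °C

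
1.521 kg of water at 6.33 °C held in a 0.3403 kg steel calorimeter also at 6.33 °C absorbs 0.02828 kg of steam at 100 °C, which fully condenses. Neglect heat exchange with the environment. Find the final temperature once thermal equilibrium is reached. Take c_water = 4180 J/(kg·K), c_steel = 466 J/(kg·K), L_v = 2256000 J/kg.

T_f ≈ 17.6 °C

Sum of m c ΔT and latent-heat terms is zero:
latent heat released on condensation: 0.02828·2256000 = 63800
  condensed water 100 °C→T: 118.21(T − 100)
  original water: 6357.8(T − 6.33)
  cup: 158.58(T − 6.33)
6634.6 T = 63800 + 11821 + 41249 = 116869
T ≈ 17.62 °C, under the boiling point, so the assumption holds.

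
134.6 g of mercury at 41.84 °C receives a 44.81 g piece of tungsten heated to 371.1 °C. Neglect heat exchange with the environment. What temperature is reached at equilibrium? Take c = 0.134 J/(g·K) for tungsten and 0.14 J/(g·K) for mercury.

Set heat shed by the hot body equal to heat absorbed by the cold body:
44.81·0.134·(371.1 − T) = 134.6·0.14·(T − 41.84)
6.005(371.1 − T) = 18.84(T − 41.84)
24.85 T = 3016.7  ⇒  T ≈ 121.40 °C

T_f ≈ 121.4 °C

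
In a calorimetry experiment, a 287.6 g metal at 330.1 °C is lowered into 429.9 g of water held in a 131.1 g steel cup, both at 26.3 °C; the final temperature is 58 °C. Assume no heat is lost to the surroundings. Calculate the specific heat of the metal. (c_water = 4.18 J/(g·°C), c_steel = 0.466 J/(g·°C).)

c ≈ 0.753 J/(g·°C)

Energy conservation, ΣQ = 0:
287.6×c×(58 − 330.1) + 429.9×4.18×(58 − 26.3) + 131.1×0.466×(58 − 26.3) = 0
-78256 c = -58901
c = -58901/-78256 ≈ 0.7527 J/(g·°C)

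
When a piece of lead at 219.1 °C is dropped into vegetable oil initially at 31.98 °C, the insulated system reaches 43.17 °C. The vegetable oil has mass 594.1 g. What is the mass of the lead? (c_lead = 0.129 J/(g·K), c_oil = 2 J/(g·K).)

m ≈ 586 g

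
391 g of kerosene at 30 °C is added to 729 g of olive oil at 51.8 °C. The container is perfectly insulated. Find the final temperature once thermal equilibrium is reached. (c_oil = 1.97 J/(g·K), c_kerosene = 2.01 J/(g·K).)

T_f ≈ 44.1 °C

Net heat exchanged in the isolated system is zero:
729×1.97×(T − 51.8) + 391×2.01×(T − 30) = 0
2222 T = 97969
T = 97969 / 2222 = 44.1 °C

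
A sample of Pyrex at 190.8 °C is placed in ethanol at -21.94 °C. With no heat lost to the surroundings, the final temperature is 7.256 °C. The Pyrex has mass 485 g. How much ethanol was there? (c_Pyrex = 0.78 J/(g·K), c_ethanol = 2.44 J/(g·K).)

|Q_Pyrex| = |Q_ethanol|:
485·0.78·(190.8 − 7.256) = m·2.44·(7.256 − (-21.94))
71.24 m = 69435  ⇒  m ≈ 974.7 g

m ≈ 975 g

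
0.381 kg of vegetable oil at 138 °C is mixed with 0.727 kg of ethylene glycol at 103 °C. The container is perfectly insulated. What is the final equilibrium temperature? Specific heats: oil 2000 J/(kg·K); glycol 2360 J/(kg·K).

Heat lost by the oil equals heat gained by the glycol:
0.381*2000*(138 − T) = 0.727*2360*(T − 103)
762(138 − T) = 1715.7(T − 103)
2477.7 T = 281875  ⇒  T ≈ 113.76 °C

T_f ≈ 113.8 °C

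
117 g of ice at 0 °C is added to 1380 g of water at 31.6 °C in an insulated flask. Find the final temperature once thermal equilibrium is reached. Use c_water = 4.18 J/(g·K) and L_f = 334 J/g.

T_f ≈ 22.9 °C

Setting the total heat transfer to zero:
latent heat to melt: 117×334 = 39078
  warm the meltwater: 489.06 T
  water cools: 1380×4.18×(T − 31.6) = 5768.4(T − 31.6)
6257.5 T = 182281 − 39078 = 143203
T ≈ 22.89 °C — above 0 °C, consistent with complete melting.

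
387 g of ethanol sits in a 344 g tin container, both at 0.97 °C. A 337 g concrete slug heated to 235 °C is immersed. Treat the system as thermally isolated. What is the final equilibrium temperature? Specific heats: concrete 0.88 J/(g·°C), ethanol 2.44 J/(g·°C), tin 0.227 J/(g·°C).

T_f ≈ 53.6 °C

Energy conservation, ΣQ = 0:
337×0.88×(T − 235) + 387×2.44×(T − 0.97) + 344×0.227×(T − 0.97) = 0
296.56(T − 235) + 944.28(T − 0.97) + 78.09(T − 0.97) = 0
1318.9 T = 70683
T = 70683/1318.9 ≈ 53.59 °C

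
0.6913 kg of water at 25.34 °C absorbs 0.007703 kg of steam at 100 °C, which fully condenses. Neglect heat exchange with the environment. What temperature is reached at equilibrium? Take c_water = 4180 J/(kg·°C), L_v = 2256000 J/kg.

Let T be the final temperature. ΣQ_i = 0:
steam→water at 100 °C releases m L_v = 0.007703·2256000 = 17378; condensate cools 100→T: 0.007703·4180·(T − 100) = 32.2(T − 100); original water: 2889.6(T − 25.34)
2921.8 T = 17378 + 3219.9 + 73223 = 93821
T ≈ 32.11 °C — below 100 °C, confirming all the steam condensed.

T_f ≈ 32.1 °C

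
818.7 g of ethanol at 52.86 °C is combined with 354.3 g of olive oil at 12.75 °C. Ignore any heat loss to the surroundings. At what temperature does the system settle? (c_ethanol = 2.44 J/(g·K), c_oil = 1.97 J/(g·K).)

Net heat exchanged in the isolated system is zero:
818.7*2.44*(T − 52.86) + 354.3*1.97*(T − 12.75) = 0
1997.6(T − 52.86) + 697.97(T − 12.75) = 0
(1997.6 + 697.97) T = 1997.6*52.86 + 697.97*12.75
T ≈ 42.47 °C

T_f ≈ 42.5 °C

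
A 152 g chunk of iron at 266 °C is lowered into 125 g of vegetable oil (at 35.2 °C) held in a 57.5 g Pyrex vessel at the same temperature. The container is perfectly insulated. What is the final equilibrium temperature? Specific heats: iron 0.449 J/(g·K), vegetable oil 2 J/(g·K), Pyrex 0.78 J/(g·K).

T_f ≈ 78.6 °C

T_f is the heat-capacity-weighted average of the initial temperatures:
T_f = (68.25·266 + 250·35.2 + 44.85·35.2) / (68.25 + 250 + 44.85)
    = 28533 / 363.1 ≈ 78.58 °C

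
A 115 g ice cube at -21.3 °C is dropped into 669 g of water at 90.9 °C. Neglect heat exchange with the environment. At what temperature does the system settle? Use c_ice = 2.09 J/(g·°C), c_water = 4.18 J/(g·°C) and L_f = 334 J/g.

T_f ≈ 64.3 °C

Sum of m c ΔT and latent-heat terms is zero:
ice -21.3→0 °C: 115·2.09·21.3 = 5119.5
  melt ice: 115·334 = 38410
  meltwater 0→T: 115·4.18·T = 480.7 T
  water: 2796.4(T − 90.9)
3277.1 T = 254195 − 43529 = 210665
T ≈ 64.28 °C (positive, so assuming full melt was valid).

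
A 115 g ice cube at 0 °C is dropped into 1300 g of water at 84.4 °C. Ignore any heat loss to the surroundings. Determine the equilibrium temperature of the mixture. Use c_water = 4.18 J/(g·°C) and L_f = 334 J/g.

T_f ≈ 71.0 °C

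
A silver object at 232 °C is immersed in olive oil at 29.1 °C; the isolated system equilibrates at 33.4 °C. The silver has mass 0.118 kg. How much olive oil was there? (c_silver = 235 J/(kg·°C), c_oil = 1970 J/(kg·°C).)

m ≈ 0.65 kg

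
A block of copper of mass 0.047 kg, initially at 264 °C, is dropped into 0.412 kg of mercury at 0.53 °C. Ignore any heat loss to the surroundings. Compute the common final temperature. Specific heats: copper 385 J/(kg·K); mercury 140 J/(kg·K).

T_f ≈ 63.4 °C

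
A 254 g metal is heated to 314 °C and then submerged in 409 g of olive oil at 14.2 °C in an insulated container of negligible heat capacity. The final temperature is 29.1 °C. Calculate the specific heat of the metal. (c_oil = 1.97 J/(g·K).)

c ≈ 0.166 J/(g·K)

Setting the total heat transfer to zero:
254·c·(29.1 − 314) + 409·1.97·(29.1 − 14.2) = 0
-72365 c = -12005
c = -12005/-72365 ≈ 0.1659 J/(g·K)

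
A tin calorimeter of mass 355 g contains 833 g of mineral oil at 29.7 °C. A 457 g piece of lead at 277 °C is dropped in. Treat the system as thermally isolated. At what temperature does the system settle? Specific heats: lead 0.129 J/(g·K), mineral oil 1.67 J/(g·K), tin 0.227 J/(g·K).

T_f ≈ 39.2 °C

T_f = Σ m_i c_i T_i / Σ m_i c_i:
T_f = (58.95·277 + 1391.1·29.7 + 80.59·29.7) / (58.95 + 1391.1 + 80.59)
    = 60039 / 1530.6 ≈ 39.22 °C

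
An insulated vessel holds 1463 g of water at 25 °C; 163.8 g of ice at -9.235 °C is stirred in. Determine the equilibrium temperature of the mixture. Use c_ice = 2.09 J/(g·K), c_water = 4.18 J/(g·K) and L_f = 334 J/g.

T_f ≈ 14.0 °C

Setting the total heat transfer to zero:
warm ice to 0 °C: 163.8·2.09·(0 − (-9.235)) = 3161.5
  latent heat to melt: 163.8·334 = 54709
  meltwater 0→T: 163.8·4.18·T = 684.68 T
  water: 6115.3(T − 25)
6800 T = 152883 − 57871 = 95013
T ≈ 13.97 °C. Since T > 0 °C, the all-ice-melts assumption holds.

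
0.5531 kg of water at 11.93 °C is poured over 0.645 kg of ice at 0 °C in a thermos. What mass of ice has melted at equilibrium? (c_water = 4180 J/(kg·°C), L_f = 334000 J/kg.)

Cooling the water to 0 °C releases 0.5531·4180·11.93 = 27582 J.
Fully melting the ice requires m_ice L_f = 0.645·334000 = 215430 J.
Since 27582 < 215430 J, not all the ice melts; equilibrium is at 0 °C.
m_melt = 27582 / L_f = 0.08258 kg.

m_melted ≈ 0.0826 kg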